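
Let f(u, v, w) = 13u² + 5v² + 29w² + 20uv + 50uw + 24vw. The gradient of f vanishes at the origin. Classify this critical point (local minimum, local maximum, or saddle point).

saddle point

The Hessian at the origin is H = [[26, 20, 50], [20, 10, 24], [50, 24, 58]].
An LDLᵀ factorisation of H has diagonal entries 26, -70/13, 24/35.
So there are 2 positive, 1 negative pivots.
H is indefinite, so the origin is a saddle point.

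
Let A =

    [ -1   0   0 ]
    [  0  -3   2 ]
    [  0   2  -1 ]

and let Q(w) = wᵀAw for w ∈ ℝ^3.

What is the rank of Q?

3

Row-reducing A symmetrically gives the diagonal entries -1, -3, 1/3.
Counting signs: 1 positive, 2 negative.
The rank is the number of nonzero pivots: 3.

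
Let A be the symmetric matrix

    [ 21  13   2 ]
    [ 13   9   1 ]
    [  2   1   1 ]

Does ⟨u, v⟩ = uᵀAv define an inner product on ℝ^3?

Leading principal minors: Δ_1 = 21, Δ_2 = 20, Δ_3 = 15.
All leading principal minors are positive, so by Sylvester's criterion Q is positive definite.
⟨·,·⟩ is an inner product exactly when A is positive definite.

yes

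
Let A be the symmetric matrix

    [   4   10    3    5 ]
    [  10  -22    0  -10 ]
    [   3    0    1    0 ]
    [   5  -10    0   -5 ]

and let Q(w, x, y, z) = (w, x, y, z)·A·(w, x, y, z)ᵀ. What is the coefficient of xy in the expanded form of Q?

0

The coefficient of xy is A[2,3] + A[3,2] = 2·0 = 0.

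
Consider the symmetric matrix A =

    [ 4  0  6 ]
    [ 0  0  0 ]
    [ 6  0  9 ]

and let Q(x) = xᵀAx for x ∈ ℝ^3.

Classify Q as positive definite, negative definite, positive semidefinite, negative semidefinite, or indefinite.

positive semidefinite

Applying the same elementary operations to the rows and columns of A produces a congruent diagonal matrix with entries 4, 0, 0.
That gives 1 positive, 2 zero pivots.
Hence Q is positive semidefinite.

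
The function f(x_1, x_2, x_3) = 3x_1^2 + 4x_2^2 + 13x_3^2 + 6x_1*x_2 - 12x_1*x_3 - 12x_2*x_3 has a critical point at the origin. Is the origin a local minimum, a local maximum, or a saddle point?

local minimum

The Hessian at the origin is H = [[6, 6, -12], [6, 8, -12], [-12, -12, 26]].
Congruent diagonalization of H (simultaneous row and column reduction) yields pivots 6, 2, 2.
Counting signs: 3 positive.
H is positive definite, so the origin is a strict local minimum.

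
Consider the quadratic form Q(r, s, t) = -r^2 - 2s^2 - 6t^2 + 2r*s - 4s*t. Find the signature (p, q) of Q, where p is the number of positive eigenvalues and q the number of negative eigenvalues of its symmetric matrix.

(0, 3)

The associated matrix is A = [[-1, 1, 0], [1, -2, -2], [0, -2, -6]].
An LDLᵀ factorisation of A has diagonal entries -1, -1, -2.
So there are 3 negative pivots.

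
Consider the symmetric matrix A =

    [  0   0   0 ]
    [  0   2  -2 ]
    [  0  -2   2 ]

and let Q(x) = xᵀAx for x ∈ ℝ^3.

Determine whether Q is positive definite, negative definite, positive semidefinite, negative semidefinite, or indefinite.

positive semidefinite

Applying the same elementary operations to the rows and columns of A produces a congruent diagonal matrix with entries 0, 2, 0.
That gives 1 positive, 2 zero pivots.
Hence Q is positive semidefinite.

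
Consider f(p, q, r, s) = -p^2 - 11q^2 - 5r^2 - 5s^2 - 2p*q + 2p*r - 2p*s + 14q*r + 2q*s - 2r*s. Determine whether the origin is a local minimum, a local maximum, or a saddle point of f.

local maximum

The Hessian at the origin is H = [[-2, -2, 2, -2], [-2, -22, 14, 2], [2, 14, -10, -2], [-2, 2, -2, -10]].
Congruent diagonalization of H (simultaneous row and column reduction) yields pivots -2, -20, -4/5, -4.
Counting signs: 4 negative.
H is negative definite, so the origin is a strict local maximum.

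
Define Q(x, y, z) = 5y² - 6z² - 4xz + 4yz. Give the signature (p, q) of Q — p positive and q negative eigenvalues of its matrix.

(2, 1)

The symmetric matrix is A = [[0, 0, -2], [0, 5, 2], [-2, 2, -6]].
By Sylvester's law of inertia any congruent diagonalization of A has 2 positive, 1 negative and 0 zero entries.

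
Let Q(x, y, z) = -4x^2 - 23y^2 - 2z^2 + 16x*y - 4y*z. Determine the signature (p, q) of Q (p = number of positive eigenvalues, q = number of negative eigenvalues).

The associated matrix is A = [[-4, 8, 0], [8, -23, -2], [0, -2, -2]].
An LDLᵀ factorisation of A has diagonal entries -4, -7, -10/7.
That gives 3 negative pivots.

(0, 3)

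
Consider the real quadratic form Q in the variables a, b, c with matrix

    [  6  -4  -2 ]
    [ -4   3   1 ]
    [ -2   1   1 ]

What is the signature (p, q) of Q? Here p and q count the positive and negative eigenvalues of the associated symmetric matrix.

Congruent diagonalization of A (simultaneous row and column reduction) yields pivots 6, 1/3, 0.
Counting signs: 2 positive, 1 zero.

(2, 0)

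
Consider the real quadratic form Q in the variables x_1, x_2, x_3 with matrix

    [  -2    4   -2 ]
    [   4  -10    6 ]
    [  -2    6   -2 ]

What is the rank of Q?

Congruent diagonalization of A (simultaneous row and column reduction) yields pivots -2, -2, 2.
So there are 1 positive, 2 negative pivots.
The rank is the number of nonzero pivots: 3.

3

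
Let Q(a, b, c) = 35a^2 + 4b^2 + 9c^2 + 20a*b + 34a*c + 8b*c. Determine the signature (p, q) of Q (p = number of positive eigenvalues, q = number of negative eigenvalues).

The symmetric matrix is A = [[35, 10, 17], [10, 4, 4], [17, 4, 9]].
Row-reducing A symmetrically gives the diagonal entries 35, 8/7, 1/10.
That gives 3 positive pivots.

(3, 0)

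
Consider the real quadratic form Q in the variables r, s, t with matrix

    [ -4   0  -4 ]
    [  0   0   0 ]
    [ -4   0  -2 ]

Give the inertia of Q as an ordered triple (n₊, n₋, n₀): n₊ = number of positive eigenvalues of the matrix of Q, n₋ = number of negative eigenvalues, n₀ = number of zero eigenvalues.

(1, 1, 1)

Congruent diagonalization of A (simultaneous row and column reduction) yields pivots -4, 0, 2.
So there are 1 positive, 1 negative, 1 zero pivots.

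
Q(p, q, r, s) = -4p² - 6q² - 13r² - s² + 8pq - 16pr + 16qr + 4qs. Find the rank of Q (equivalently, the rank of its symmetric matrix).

The associated matrix is A = [[-4, 4, -8, 0], [4, -6, 8, 2], [-8, 8, -13, 0], [0, 2, 0, -1]].
An LDLᵀ factorisation of A has diagonal entries -4, -2, 3, 1.
Counting signs: 2 positive, 2 negative.
The rank is the number of nonzero pivots: 4.

4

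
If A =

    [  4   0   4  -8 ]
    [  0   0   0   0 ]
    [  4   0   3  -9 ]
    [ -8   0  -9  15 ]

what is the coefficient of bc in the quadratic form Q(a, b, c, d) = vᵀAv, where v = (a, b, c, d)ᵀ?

0

The coefficient of bc is A[2,3] + A[3,2] = 2·0 = 0.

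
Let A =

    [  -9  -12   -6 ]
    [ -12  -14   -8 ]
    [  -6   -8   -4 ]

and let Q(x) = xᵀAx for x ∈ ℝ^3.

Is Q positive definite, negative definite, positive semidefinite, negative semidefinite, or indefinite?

Applying the same elementary operations to the rows and columns of A produces a congruent diagonal matrix with entries -9, 2, 0.
So there are 1 positive, 1 negative, 1 zero pivots.
Hence Q is indefinite.

indefinite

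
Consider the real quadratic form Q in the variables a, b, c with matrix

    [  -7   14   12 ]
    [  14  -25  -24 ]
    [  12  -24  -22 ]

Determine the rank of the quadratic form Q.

Row-reducing A symmetrically gives the diagonal entries -7, 3, -10/7.
So there are 1 positive, 2 negative pivots.
The rank is the number of nonzero pivots: 3.

3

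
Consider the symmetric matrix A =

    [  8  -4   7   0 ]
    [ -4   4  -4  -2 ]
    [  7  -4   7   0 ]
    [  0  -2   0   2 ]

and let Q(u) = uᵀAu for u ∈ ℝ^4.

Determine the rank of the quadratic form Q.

Row-reducing A symmetrically gives the diagonal entries 8, 2, 3/4, -1/3.
Counting signs: 3 positive, 1 negative.
The rank is the number of nonzero pivots: 4.

4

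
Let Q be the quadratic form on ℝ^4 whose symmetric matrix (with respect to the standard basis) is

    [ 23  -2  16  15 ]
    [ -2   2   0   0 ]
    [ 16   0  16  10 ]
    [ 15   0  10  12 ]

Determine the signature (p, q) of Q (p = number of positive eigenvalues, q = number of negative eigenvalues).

(4, 0)

Congruent diagonalization of A (simultaneous row and column reduction) yields pivots 23, 42/23, 80/21, 3/4.
So there are 4 positive pivots.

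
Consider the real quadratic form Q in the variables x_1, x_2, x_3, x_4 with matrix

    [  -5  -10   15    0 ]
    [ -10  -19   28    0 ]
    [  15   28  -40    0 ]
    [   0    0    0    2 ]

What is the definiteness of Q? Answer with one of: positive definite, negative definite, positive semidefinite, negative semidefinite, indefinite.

indefinite

Congruent diagonalization of A (simultaneous row and column reduction) yields pivots -5, 1, 1, 2.
Counting signs: 3 positive, 1 negative.
Hence Q is indefinite.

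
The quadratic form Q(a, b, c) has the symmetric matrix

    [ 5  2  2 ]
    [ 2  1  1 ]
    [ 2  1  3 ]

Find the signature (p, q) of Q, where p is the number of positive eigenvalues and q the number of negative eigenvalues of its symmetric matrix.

(3, 0)

Symmetric row and column elimination reduces A to a congruent diagonal form with pivots 5, 1/5, 2.
Counting signs: 3 positive.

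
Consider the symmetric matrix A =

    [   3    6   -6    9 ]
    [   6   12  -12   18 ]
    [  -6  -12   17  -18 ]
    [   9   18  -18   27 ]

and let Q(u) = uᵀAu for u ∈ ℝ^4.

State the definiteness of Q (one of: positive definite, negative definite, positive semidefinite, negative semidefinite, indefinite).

positive semidefinite

Applying the same elementary operations to the rows and columns of A produces a congruent diagonal matrix with entries 3, 0, 5, 0.
Counting signs: 2 positive, 2 zero.
Hence Q is positive semidefinite.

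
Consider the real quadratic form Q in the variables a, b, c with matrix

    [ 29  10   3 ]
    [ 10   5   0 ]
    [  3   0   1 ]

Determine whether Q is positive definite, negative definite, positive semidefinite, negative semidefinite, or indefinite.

positive semidefinite

Row-reducing A symmetrically gives the diagonal entries 29, 45/29, 0.
That gives 2 positive, 1 zero pivots.
Hence Q is positive semidefinite.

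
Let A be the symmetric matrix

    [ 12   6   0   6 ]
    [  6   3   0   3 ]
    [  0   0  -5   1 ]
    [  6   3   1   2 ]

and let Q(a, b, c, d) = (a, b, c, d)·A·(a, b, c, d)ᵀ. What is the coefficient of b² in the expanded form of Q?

The coefficient of b² is the diagonal entry A[2,2] = 3.

3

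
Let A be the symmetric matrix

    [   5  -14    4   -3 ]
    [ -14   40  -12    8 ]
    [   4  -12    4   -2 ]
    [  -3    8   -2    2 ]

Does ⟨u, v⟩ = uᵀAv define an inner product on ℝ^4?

Applying the same elementary operations to the rows and columns of A produces a congruent diagonal matrix with entries 5, 4/5, 0, 0.
That gives 2 positive, 2 zero pivots.
Hence Q is positive semidefinite.
⟨·,·⟩ is an inner product exactly when A is positive definite.

no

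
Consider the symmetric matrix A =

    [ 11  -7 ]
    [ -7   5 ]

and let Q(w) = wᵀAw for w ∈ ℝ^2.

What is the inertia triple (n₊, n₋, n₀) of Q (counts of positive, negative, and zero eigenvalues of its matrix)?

Applying the same elementary operations to the rows and columns of A produces a congruent diagonal matrix with entries 11, 6/11.
Counting signs: 2 positive.

(2, 0, 0)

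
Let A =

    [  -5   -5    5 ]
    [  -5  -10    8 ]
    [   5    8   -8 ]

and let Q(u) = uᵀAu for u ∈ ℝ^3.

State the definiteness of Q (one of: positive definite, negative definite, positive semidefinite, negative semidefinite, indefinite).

negative definite

Leading principal minors: Δ_1 = -5, Δ_2 = 25, Δ_3 = -30.
The signs alternate starting with Δ_1 < 0, so by Sylvester's criterion Q is negative definite.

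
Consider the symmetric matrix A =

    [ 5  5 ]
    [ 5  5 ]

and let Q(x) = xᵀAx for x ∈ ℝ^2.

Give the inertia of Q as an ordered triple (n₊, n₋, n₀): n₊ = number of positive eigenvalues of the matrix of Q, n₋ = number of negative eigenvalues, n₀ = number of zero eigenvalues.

(1, 0, 1)

Congruent diagonalization of A (simultaneous row and column reduction) yields pivots 5, 0.
So there are 1 positive, 1 zero pivots.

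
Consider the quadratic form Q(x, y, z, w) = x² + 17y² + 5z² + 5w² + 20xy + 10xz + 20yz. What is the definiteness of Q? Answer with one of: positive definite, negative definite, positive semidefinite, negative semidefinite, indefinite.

Write A = [[1, 10, 5, 0], [10, 17, 10, 0], [5, 10, 5, 0], [0, 0, 0, 5]].
Applying the same elementary operations to the rows and columns of A produces a congruent diagonal matrix with entries 1, -83, -60/83, 5.
Counting signs: 2 positive, 2 negative.
Hence Q is indefinite.

indefinite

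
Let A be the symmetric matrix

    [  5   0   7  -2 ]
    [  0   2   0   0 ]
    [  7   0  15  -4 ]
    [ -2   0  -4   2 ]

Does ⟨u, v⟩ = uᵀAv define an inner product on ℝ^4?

yes

Leading principal minors: Δ_1 = 5, Δ_2 = 10, Δ_3 = 52, Δ_4 = 48.
All leading principal minors are positive, so by Sylvester's criterion Q is positive definite.
⟨·,·⟩ is an inner product exactly when A is positive definite.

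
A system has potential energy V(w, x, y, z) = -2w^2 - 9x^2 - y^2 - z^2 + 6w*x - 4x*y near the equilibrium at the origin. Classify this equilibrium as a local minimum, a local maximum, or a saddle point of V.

The Hessian at the origin is H = [[-4, 6, 0, 0], [6, -18, -4, 0], [0, -4, -2, 0], [0, 0, 0, -2]].
Row-reducing H symmetrically gives the diagonal entries -4, -9, -2/9, -2.
So there are 4 negative pivots.
H is negative definite, so the origin is a strict local maximum.

local maximum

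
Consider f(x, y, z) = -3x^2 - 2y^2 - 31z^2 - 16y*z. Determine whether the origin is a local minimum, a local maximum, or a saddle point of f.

The Hessian at the origin is H = [[-6, 0, 0], [0, -4, -16], [0, -16, -62]].
An LDLᵀ factorisation of H has diagonal entries -6, -4, 2.
That gives 1 positive, 2 negative pivots.
H is indefinite, so the origin is a saddle point.

saddle point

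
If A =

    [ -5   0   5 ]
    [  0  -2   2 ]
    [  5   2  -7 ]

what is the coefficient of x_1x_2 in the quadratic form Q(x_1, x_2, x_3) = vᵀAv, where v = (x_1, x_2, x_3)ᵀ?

0

The coefficient of x_1x_2 is A[1,2] + A[2,1] = 2·0 = 0.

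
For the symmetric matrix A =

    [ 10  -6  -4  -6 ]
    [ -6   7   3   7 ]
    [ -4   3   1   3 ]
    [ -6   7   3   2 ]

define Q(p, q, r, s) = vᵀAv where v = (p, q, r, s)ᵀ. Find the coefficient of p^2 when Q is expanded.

The coefficient of p^2 is the diagonal entry A[1,1] = 10.

10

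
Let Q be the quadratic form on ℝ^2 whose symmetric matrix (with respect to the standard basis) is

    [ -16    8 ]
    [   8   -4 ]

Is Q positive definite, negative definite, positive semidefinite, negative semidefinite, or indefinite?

negative semidefinite

Applying the same elementary operations to the rows and columns of A produces a congruent diagonal matrix with entries -16, 0.
That gives 1 negative, 1 zero pivots.
Hence Q is negative semidefinite.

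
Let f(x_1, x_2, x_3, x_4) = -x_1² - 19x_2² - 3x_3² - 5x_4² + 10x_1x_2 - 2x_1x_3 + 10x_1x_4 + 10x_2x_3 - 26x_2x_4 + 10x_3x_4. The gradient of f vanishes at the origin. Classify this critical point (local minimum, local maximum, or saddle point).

saddle point

The Hessian at the origin is H = [[-2, 10, -2, 10], [10, -38, 10, -26], [-2, 10, -6, 10], [10, -26, 10, -10]].
Congruent diagonalization of H (simultaneous row and column reduction) yields pivots -2, 12, -4, -8.
So there are 1 positive, 3 negative pivots.
H is indefinite, so the origin is a saddle point.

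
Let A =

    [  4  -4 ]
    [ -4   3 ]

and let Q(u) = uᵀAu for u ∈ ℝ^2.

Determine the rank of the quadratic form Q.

Applying the same elementary operations to the rows and columns of A produces a congruent diagonal matrix with entries 4, -1.
Counting signs: 1 positive, 1 negative.
The rank is the number of nonzero pivots: 2.

2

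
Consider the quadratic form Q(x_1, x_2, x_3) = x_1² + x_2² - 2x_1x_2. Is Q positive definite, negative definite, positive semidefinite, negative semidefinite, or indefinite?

positive semidefinite

The symmetric matrix is A = [[1, -1, 0], [-1, 1, 0], [0, 0, 0]].
Symmetric row and column elimination reduces A to a congruent diagonal form with pivots 1, 0, 0.
So there are 1 positive, 2 zero pivots.
Hence Q is positive semidefinite.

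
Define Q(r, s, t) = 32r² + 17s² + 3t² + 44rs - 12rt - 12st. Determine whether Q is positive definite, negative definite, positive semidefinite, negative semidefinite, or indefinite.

The symmetric matrix is A = [[32, 22, -6], [22, 17, -6], [-6, -6, 3]].
Applying the same elementary operations to the rows and columns of A produces a congruent diagonal matrix with entries 32, 15/8, 0.
So there are 2 positive, 1 zero pivots.
Hence Q is positive semidefinite.

positive semidefinite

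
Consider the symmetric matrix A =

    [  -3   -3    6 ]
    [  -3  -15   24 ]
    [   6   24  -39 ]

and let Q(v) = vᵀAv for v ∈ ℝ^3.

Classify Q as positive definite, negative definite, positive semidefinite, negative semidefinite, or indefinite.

negative semidefinite

Congruent diagonalization of A (simultaneous row and column reduction) yields pivots -3, -12, 0.
So there are 2 negative, 1 zero pivots.
Hence Q is negative semidefinite.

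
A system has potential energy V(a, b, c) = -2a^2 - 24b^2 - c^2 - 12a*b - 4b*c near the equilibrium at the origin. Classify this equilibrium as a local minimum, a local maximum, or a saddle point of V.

local maximum

The Hessian at the origin is H = [[-4, -12, 0], [-12, -48, -4], [0, -4, -2]].
Congruent diagonalization of H (simultaneous row and column reduction) yields pivots -4, -12, -2/3.
That gives 3 negative pivots.
H is negative definite, so the origin is a strict local maximum.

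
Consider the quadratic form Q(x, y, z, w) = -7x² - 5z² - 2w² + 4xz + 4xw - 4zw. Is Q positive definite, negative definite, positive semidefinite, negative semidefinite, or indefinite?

negative semidefinite

Write A = [[-7, 0, 2, 2], [0, 0, 0, 0], [2, 0, -5, -2], [2, 0, -2, -2]].
Congruent diagonalization of A (simultaneous row and column reduction) yields pivots -7, 0, -31/7, -30/31.
Counting signs: 3 negative, 1 zero.
Hence Q is negative semidefinite.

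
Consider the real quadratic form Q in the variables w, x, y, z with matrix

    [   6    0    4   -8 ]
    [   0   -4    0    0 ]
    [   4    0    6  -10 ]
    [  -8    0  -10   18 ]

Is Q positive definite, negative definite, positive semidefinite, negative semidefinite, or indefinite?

An LDLᵀ factorisation of A has diagonal entries 6, -4, 10/3, 4/5.
Counting signs: 3 positive, 1 negative.
Hence Q is indefinite.

indefinite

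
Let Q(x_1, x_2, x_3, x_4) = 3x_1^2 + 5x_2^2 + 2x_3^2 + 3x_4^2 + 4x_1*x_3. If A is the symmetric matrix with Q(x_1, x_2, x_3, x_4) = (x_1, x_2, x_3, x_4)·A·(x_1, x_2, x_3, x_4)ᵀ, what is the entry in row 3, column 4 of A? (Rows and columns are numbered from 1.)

The coefficient of x_3·x_4 in Q is 0. For a symmetric A this equals A[3,4] + A[4,3] = 2·A[3,4].
So A[3,4] = 0/2 = 0.

0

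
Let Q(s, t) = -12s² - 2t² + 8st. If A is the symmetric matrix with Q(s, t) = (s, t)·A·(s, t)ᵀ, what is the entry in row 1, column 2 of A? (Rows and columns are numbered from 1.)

4

The coefficient of s·t in Q is 8. For a symmetric A this equals A[1,2] + A[2,1] = 2·A[1,2].
So A[1,2] = 8/2 = 4.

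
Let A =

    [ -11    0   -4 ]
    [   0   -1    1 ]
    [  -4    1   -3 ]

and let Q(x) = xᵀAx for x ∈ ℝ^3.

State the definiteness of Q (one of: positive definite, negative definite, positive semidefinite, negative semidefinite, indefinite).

negative definite

Leading principal minors: Δ_1 = -11, Δ_2 = 11, Δ_3 = -6.
The signs alternate starting with Δ_1 < 0, so by Sylvester's criterion Q is negative definite.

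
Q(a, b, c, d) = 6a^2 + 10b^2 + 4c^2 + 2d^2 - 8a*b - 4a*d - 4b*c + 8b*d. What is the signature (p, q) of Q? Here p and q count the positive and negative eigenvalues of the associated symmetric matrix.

(4, 0)

The associated matrix is A = [[6, -4, 0, -2], [-4, 10, -2, 4], [0, -2, 4, 0], [-2, 4, 0, 2]].
An LDLᵀ factorisation of A has diagonal entries 6, 22/3, 38/11, 4/19.
That gives 4 positive pivots.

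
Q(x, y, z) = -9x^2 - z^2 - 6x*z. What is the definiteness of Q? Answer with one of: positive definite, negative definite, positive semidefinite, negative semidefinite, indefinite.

negative semidefinite

The symmetric matrix is A = [[-9, 0, -3], [0, 0, 0], [-3, 0, -1]].
Row-reducing A symmetrically gives the diagonal entries -9, 0, 0.
Counting signs: 1 negative, 2 zero.
Hence Q is negative semidefinite.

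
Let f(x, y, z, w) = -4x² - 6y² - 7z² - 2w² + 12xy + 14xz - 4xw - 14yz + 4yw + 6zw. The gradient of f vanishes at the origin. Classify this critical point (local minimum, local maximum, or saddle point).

The Hessian at the origin is H = [[-8, 12, 14, -4], [12, -12, -14, 4], [14, -14, -14, 6], [-4, 4, 6, -4]].
An LDLᵀ factorisation of H has diagonal entries -8, 6, 7/3, -24/7.
That gives 2 positive, 2 negative pivots.
H is indefinite, so the origin is a saddle point.

saddle point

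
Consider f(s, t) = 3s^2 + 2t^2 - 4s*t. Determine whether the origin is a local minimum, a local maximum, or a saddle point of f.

local minimum

The Hessian at the origin is H = [[6, -4], [-4, 4]].
det H = 6·4 − (-4)² = 8 > 0 and H[1,1] = 6 > 0, so H is positive definite.
Therefore the origin is a local minimum.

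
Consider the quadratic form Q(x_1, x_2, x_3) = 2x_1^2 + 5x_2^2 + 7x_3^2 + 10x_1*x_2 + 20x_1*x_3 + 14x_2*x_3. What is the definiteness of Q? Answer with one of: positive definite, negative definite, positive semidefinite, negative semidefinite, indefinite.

Write A = [[2, 5, 10], [5, 5, 7], [10, 7, 7]].
Congruent diagonalization of A (simultaneous row and column reduction) yields pivots 2, -15/2, 1/5.
So there are 2 positive, 1 negative pivots.
Hence Q is indefinite.

indefinite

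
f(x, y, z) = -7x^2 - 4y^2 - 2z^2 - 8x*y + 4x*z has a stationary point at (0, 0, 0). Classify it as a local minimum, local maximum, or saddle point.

local maximum

The Hessian at the origin is H = [[-14, -8, 4], [-8, -8, 0], [4, 0, -4]].
An LDLᵀ factorisation of H has diagonal entries -14, -24/7, -4/3.
Counting signs: 3 negative.
H is negative definite, so the origin is a strict local maximum.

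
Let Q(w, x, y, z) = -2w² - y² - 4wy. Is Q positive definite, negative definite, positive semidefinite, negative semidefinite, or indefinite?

The symmetric matrix is A = [[-2, 0, -2, 0], [0, 0, 0, 0], [-2, 0, -1, 0], [0, 0, 0, 0]].
Congruent diagonalization of A (simultaneous row and column reduction) yields pivots -2, 0, 1, 0.
So there are 1 positive, 1 negative, 2 zero pivots.
Hence Q is indefinite.

indefinite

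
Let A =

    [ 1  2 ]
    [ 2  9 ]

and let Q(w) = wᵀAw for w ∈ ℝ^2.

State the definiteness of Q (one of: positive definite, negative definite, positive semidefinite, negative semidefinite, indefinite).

positive definite

Symmetric row and column elimination reduces A to a congruent diagonal form with pivots 1, 5.
Counting signs: 2 positive.
Hence Q is positive definite.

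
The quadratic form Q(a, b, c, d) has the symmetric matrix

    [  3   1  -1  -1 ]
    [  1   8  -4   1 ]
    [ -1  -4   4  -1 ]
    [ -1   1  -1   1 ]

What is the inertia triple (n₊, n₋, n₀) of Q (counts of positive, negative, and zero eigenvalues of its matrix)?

(4, 0, 0)

Applying the same elementary operations to the rows and columns of A produces a congruent diagonal matrix with entries 3, 23/3, 44/23, 2/11.
That gives 4 positive pivots.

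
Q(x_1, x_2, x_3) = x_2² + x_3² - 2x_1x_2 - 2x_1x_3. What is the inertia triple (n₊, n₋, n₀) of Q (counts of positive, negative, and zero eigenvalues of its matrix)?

The symmetric matrix is A = [[0, -1, -1], [-1, 1, 0], [-1, 0, 1]].
By Sylvester's law of inertia any congruent diagonalization of A has 2 positive, 1 negative and 0 zero entries.

(2, 1, 0)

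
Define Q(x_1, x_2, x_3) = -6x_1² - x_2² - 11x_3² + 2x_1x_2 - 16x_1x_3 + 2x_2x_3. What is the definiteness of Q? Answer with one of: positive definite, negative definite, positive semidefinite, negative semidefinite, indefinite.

The symmetric matrix of Q is A = [[-6, 1, -8], [1, -1, 1], [-8, 1, -11]].
Leading principal minors: Δ_1 = -6, Δ_2 = 5, Δ_3 = -1.
The signs alternate starting with Δ_1 < 0, so by Sylvester's criterion Q is negative definite.

negative definite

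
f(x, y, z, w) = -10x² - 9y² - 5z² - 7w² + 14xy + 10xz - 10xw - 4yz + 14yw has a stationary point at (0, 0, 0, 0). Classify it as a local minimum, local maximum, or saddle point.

local maximum

The Hessian at the origin is H = [[-20, 14, 10, -10], [14, -18, -4, 14], [10, -4, -10, 0], [-10, 14, 0, -14]].
An LDLᵀ factorisation of H has diagonal entries -20, -41/5, -160/41, -3/2.
Counting signs: 4 negative.
H is negative definite, so the origin is a strict local maximum.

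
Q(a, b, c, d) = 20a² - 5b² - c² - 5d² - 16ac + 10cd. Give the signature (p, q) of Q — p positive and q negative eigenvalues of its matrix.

The symmetric matrix is A = [[20, 0, -8, 0], [0, -5, 0, 0], [-8, 0, -1, 5], [0, 0, 5, -5]].
Symmetric row and column elimination reduces A to a congruent diagonal form with pivots 20, -5, -21/5, 20/21.
So there are 2 positive, 2 negative pivots.

(2, 2)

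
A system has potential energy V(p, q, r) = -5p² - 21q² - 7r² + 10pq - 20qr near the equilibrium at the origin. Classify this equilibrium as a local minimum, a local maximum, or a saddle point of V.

local maximum

The Hessian at the origin is H = [[-10, 10, 0], [10, -42, -20], [0, -20, -14]].
Symmetric row and column elimination reduces H to a congruent diagonal form with pivots -10, -32, -3/2.
That gives 3 negative pivots.
H is negative definite, so the origin is a strict local maximum.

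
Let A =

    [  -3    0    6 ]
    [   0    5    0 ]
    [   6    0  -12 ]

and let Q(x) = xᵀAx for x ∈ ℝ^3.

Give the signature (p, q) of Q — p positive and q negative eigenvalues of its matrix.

(1, 1)

Congruent diagonalization of A (simultaneous row and column reduction) yields pivots -3, 5, 0.
Counting signs: 1 positive, 1 negative, 1 zero.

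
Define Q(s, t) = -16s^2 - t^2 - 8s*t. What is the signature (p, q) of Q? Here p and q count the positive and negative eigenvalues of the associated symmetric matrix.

(0, 1)

The symmetric matrix is A = [[-16, -4], [-4, -1]].
Symmetric row and column elimination reduces A to a congruent diagonal form with pivots -16, 0.
So there are 1 negative, 1 zero pivots.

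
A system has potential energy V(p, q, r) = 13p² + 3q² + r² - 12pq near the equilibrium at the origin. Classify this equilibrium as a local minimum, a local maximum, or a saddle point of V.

local minimum

The Hessian at the origin is H = [[26, -12, 0], [-12, 6, 0], [0, 0, 2]].
An LDLᵀ factorisation of H has diagonal entries 26, 6/13, 2.
Counting signs: 3 positive.
H is positive definite, so the origin is a strict local minimum.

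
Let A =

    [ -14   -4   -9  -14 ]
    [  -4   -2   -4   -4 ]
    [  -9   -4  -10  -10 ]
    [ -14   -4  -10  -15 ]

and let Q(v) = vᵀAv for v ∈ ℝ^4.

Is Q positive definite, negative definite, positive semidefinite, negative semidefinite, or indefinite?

negative definite

Leading principal minors: Δ_1 = -14, Δ_2 = 12, Δ_3 = -22, Δ_4 = 10.
The signs alternate starting with Δ_1 < 0, so by Sylvester's criterion Q is negative definite.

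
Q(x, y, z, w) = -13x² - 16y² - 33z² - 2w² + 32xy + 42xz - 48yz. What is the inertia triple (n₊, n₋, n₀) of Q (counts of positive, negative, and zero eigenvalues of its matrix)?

The symmetric matrix is A = [[-13, 16, 21, 0], [16, -16, -24, 0], [21, -24, -33, 0], [0, 0, 0, -2]].
Symmetric row and column elimination reduces A to a congruent diagonal form with pivots -13, 48/13, 0, -2.
Counting signs: 1 positive, 2 negative, 1 zero.

(1, 2, 1)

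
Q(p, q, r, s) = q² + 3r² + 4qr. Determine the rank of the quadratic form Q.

The symmetric matrix is A = [[0, 0, 0, 0], [0, 1, 2, 0], [0, 2, 3, 0], [0, 0, 0, 0]].
Applying the same elementary operations to the rows and columns of A produces a congruent diagonal matrix with entries 0, 1, -1, 0.
That gives 1 positive, 1 negative, 2 zero pivots.
The rank is the number of nonzero pivots: 2.

2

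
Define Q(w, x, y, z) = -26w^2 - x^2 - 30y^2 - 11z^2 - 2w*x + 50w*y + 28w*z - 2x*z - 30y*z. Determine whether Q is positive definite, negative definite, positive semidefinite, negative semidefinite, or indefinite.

negative definite

The symmetric matrix of Q is A = [[-26, -1, 25, 14], [-1, -1, 0, -1], [25, 0, -30, -15], [14, -1, -15, -11]].
Leading principal minors: Δ_1 = -26, Δ_2 = 25, Δ_3 = -125, Δ_4 = 125.
The signs alternate starting with Δ_1 < 0, so by Sylvester's criterion Q is negative definite.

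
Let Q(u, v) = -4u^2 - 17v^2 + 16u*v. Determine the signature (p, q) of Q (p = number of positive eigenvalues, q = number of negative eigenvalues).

The associated matrix is A = [[-4, 8], [8, -17]].
Symmetric row and column elimination reduces A to a congruent diagonal form with pivots -4, -1.
So there are 2 negative pivots.

(0, 2)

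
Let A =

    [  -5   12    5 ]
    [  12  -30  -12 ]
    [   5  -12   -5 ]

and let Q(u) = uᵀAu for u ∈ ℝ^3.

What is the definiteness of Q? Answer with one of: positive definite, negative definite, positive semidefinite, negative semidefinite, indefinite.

negative semidefinite

Congruent diagonalization of A (simultaneous row and column reduction) yields pivots -5, -6/5, 0.
Counting signs: 2 negative, 1 zero.
Hence Q is negative semidefinite.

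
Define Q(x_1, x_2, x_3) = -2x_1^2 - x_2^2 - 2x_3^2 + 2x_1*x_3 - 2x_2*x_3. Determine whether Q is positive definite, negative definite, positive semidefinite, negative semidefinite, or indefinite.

Write A = [[-2, 0, 1], [0, -1, -1], [1, -1, -2]].
Congruent diagonalization of A (simultaneous row and column reduction) yields pivots -2, -1, -1/2.
So there are 3 negative pivots.
Hence Q is negative definite.

negative definite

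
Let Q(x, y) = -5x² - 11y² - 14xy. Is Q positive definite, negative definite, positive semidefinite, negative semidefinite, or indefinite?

The symmetric matrix of Q is A = [[-5, -7], [-7, -11]].
Leading principal minors: Δ_1 = -5, Δ_2 = 6.
The signs alternate starting with Δ_1 < 0, so by Sylvester's criterion Q is negative definite.

negative definite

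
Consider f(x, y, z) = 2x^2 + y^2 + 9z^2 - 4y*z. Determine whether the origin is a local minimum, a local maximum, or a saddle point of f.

local minimum

The Hessian at the origin is H = [[4, 0, 0], [0, 2, -4], [0, -4, 18]].
Congruent diagonalization of H (simultaneous row and column reduction) yields pivots 4, 2, 10.
So there are 3 positive pivots.
H is positive definite, so the origin is a strict local minimum.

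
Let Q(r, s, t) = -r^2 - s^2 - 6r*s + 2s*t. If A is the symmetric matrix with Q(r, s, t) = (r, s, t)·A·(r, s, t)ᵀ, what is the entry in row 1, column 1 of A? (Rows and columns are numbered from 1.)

-1

The coefficient of r^2 in Q is -1, and that is exactly A[1,1].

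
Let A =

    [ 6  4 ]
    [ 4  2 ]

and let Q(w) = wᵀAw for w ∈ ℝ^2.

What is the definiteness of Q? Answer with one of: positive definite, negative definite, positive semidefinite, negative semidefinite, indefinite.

indefinite

For the 2×2 matrix [[6, 4], [4, 2]]: det = 6·2 − (4)² = -4, trace = 8.
det < 0 so the eigenvalues have opposite signs; the form is indefinite.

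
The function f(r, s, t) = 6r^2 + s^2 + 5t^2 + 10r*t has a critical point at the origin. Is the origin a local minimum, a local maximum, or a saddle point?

local minimum

The Hessian at the origin is H = [[12, 0, 10], [0, 2, 0], [10, 0, 10]].
Symmetric row and column elimination reduces H to a congruent diagonal form with pivots 12, 2, 5/3.
Counting signs: 3 positive.
H is positive definite, so the origin is a strict local minimum.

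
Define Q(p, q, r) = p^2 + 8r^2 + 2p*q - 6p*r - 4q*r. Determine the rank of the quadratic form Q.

2

The associated matrix is A = [[1, 1, -3], [1, 0, -2], [-3, -2, 8]].
Symmetric row and column elimination reduces A to a congruent diagonal form with pivots 1, -1, 0.
So there are 1 positive, 1 negative, 1 zero pivots.
The rank is the number of nonzero pivots: 2.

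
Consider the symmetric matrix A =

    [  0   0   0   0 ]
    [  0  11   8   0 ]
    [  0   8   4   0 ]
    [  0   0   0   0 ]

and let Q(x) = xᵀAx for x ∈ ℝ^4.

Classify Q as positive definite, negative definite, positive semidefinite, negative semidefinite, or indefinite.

indefinite

Applying the same elementary operations to the rows and columns of A produces a congruent diagonal matrix with entries 0, 11, -20/11, 0.
So there are 1 positive, 1 negative, 2 zero pivots.
Hence Q is indefinite.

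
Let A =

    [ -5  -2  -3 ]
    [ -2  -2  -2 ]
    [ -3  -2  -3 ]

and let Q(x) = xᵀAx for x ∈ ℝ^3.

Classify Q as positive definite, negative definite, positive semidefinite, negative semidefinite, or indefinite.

An LDLᵀ factorisation of A has diagonal entries -5, -6/5, -2/3.
So there are 3 negative pivots.
Hence Q is negative definite.

negative definite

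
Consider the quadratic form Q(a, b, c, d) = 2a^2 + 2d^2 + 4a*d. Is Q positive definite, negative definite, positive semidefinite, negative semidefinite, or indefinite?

positive semidefinite

Write A = [[2, 0, 0, 2], [0, 0, 0, 0], [0, 0, 0, 0], [2, 0, 0, 2]].
Congruent diagonalization of A (simultaneous row and column reduction) yields pivots 2, 0, 0, 0.
Counting signs: 1 positive, 3 zero.
Hence Q is positive semidefinite.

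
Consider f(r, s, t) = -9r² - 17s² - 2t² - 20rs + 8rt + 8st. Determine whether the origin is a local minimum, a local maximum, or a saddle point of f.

local maximum

The Hessian at the origin is H = [[-18, -20, 8], [-20, -34, 8], [8, 8, -4]].
Applying the same elementary operations to the rows and columns of H produces a congruent diagonal matrix with entries -18, -106/9, -20/53.
So there are 3 negative pivots.
H is negative definite, so the origin is a strict local maximum.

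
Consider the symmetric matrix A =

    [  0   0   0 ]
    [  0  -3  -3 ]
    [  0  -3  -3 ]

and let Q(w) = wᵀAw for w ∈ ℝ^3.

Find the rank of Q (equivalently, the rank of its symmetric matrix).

Congruent diagonalization of A (simultaneous row and column reduction) yields pivots 0, -3, 0.
So there are 1 negative, 2 zero pivots.
The rank is the number of nonzero pivots: 1.

1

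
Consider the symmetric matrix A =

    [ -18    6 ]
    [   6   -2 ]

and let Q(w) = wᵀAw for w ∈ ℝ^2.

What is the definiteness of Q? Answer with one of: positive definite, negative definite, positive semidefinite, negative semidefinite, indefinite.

Row-reducing A symmetrically gives the diagonal entries -18, 0.
That gives 1 negative, 1 zero pivots.
Hence Q is negative semidefinite.

negative semidefinite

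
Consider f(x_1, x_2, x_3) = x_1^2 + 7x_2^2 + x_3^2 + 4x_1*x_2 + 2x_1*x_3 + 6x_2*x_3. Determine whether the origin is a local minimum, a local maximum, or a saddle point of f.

The Hessian at the origin is H = [[2, 4, 2], [4, 14, 6], [2, 6, 2]].
Symmetric row and column elimination reduces H to a congruent diagonal form with pivots 2, 6, -2/3.
So there are 2 positive, 1 negative pivots.
H is indefinite, so the origin is a saddle point.

saddle point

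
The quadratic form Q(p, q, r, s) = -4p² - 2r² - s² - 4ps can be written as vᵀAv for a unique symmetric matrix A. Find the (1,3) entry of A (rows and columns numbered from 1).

The coefficient of p·r in Q is 0. For a symmetric A this equals A[1,3] + A[3,1] = 2·A[1,3].
So A[1,3] = 0/2 = 0.

0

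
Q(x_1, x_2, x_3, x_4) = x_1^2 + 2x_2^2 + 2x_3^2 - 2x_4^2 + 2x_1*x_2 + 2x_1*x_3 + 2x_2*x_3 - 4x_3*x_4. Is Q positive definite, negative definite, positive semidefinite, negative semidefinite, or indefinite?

Write A = [[1, 1, 1, 0], [1, 2, 1, 0], [1, 1, 2, -2], [0, 0, -2, -2]].
Row-reducing A symmetrically gives the diagonal entries 1, 1, 1, -6.
So there are 3 positive, 1 negative pivots.
Hence Q is indefinite.

indefinite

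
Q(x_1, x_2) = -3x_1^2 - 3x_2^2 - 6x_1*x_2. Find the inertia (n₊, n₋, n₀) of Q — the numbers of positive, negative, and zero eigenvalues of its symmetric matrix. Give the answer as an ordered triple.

(0, 1, 1)

The symmetric matrix is A = [[-3, -3], [-3, -3]].
Applying the same elementary operations to the rows and columns of A produces a congruent diagonal matrix with entries -3, 0.
That gives 1 negative, 1 zero pivots.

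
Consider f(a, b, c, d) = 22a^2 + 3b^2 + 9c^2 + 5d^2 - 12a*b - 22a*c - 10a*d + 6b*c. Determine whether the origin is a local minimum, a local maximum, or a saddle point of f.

local minimum

The Hessian at the origin is H = [[44, -12, -22, -10], [-12, 6, 6, 0], [-22, 6, 18, 0], [-10, 0, 0, 10]].
Applying the same elementary operations to the rows and columns of H produces a congruent diagonal matrix with entries 44, 30/11, 7, 10/7.
That gives 4 positive pivots.
H is positive definite, so the origin is a strict local minimum.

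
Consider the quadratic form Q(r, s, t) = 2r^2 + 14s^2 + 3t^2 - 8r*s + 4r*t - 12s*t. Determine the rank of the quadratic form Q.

3

Write A = [[2, -4, 2], [-4, 14, -6], [2, -6, 3]].
An LDLᵀ factorisation of A has diagonal entries 2, 6, 1/3.
That gives 3 positive pivots.
The rank is the number of nonzero pivots: 3.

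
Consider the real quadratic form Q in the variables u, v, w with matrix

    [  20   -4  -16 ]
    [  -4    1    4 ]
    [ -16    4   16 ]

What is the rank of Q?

Congruent diagonalization of A (simultaneous row and column reduction) yields pivots 20, 1/5, 0.
That gives 2 positive, 1 zero pivots.
The rank is the number of nonzero pivots: 2.

2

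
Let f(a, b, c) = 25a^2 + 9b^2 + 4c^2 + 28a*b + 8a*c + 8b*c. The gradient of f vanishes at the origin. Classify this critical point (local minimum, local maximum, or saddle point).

local minimum

The Hessian at the origin is H = [[50, 28, 8], [28, 18, 8], [8, 8, 8]].
Applying the same elementary operations to the rows and columns of H produces a congruent diagonal matrix with entries 50, 58/25, 40/29.
So there are 3 positive pivots.
H is positive definite, so the origin is a strict local minimum.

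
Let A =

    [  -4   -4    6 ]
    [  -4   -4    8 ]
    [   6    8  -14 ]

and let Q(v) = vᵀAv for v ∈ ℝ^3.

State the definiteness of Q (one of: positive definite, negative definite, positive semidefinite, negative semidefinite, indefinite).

indefinite

A is congruent to a diagonal matrix with 1 positive, 2 negative and 0 zero entries, so Q is indefinite.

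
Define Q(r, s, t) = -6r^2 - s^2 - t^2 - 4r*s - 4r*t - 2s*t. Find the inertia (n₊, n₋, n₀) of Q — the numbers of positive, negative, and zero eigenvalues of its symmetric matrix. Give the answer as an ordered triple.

(0, 2, 1)

The associated matrix is A = [[-6, -2, -2], [-2, -1, -1], [-2, -1, -1]].
Applying the same elementary operations to the rows and columns of A produces a congruent diagonal matrix with entries -6, -1/3, 0.
Counting signs: 2 negative, 1 zero.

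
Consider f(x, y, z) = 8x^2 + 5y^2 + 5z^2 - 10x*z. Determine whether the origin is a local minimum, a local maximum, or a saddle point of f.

local minimum

The Hessian at the origin is H = [[16, 0, -10], [0, 10, 0], [-10, 0, 10]].
Symmetric row and column elimination reduces H to a congruent diagonal form with pivots 16, 10, 15/4.
Counting signs: 3 positive.
H is positive definite, so the origin is a strict local minimum.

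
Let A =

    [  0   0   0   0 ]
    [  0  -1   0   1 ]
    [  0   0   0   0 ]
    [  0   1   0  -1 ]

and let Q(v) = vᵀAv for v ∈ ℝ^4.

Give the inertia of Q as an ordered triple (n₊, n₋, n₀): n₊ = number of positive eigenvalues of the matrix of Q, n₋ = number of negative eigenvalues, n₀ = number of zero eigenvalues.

Congruent diagonalization of A (simultaneous row and column reduction) yields pivots 0, -1, 0, 0.
So there are 1 negative, 3 zero pivots.

(0, 1, 3)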